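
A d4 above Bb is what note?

A fourth above B lands on the letter E.
A diminished fourth spans 4 semitones, so Bb moves to pitch class 2. On the letter E that is Ebb.

Ebb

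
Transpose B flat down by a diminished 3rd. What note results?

A third below B lands on the letter G.
A diminished third spans 2 semitones, so Bb moves to pitch class 8. On the letter G that is G#.

G#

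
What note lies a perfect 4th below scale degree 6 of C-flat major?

Eb

Scale degree 6 of Cb major is Ab.
A perfect fourth (5 semitones) below Ab lands on the letter E, giving Eb.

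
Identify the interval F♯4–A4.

minor third

Counting letters F–G–A gives a third.
F#→A = 3 semitones, 1 narrower than the major third (4), so minor.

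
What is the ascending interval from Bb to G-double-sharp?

The letter names run B→G, a span of 5 letter steps, so the interval is some kind of sixth.
Bb to G## is 11 semitones. A major sixth is 9, so 11 makes it doubly augmented.

doubly augmented sixth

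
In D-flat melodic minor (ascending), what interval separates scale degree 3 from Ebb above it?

Scale degree 3 of Db melodic minor (ascending) is Fb.
Fb up to Ebb: letters F→E make it a seventh; 10 semitones makes it minor.

minor seventh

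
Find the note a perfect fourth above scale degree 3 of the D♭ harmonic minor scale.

Bbb

Scale degree 3 of Db harmonic minor is Fb.
A perfect fourth (5 semitones) above Fb lands on the letter B, giving Bbb.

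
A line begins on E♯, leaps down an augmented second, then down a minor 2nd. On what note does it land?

An augmented second down from E# is D (letter D, 3 semitones down).
A minor second down from D is C# (letter C, 1 semitone down).

C#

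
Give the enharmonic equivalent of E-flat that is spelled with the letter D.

Eb is pitch class 3. The letter D alone is pitch class 2.
To reach pitch class 3 from D requires an offset of +1 semitone, i.e. sharp: D#.

D#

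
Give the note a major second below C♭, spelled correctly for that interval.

Bbb

A second below C lands on the letter B.
A major second spans 2 semitones, so Cb moves to pitch class 9. On the letter B that is Bbb.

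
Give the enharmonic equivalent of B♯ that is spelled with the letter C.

C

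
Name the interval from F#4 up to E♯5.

major seventh

The letter names run F→E, a span of 6 letter steps, so the interval is some kind of seventh.
F# to E# is 11 semitones. A major seventh is 11, so 11 makes it major.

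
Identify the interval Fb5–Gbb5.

minor second

Counting letters F–G gives a second.
Fb→Gbb = 1 semitone, 1 narrower than the major second (2), so minor.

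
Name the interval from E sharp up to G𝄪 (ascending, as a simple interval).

major third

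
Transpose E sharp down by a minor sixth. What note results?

G##

A sixth below E lands on the letter G.
A minor sixth spans 8 semitones, so E# moves to pitch class 9. On the letter G that is G##.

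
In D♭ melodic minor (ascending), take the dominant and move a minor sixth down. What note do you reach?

The dominant of Db melodic minor (ascending) is Ab.
A minor sixth (8 semitones) below Ab lands on the letter C, giving C.

C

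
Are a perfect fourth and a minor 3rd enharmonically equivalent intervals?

No

A perfect fourth spans 5 semitones; a minor third spans 3.
The spans differ, so they are not enharmonic equivalents.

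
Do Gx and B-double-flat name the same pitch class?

Yes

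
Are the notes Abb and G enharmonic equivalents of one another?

Abb is pitch class 7; G is pitch class 7.
All spellings map to pitch class 7, so they are enharmonically equivalent.

Yes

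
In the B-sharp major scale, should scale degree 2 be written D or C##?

C##

Each scale degree takes a distinct letter name. Degree 2 of a scale on B must use the letter C.
C## and D are enharmonically the same pitch, but only C## uses the letter C, so it is the correct spelling here.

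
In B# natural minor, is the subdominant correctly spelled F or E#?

E#

Each scale degree takes a distinct letter name. Degree 4 of a scale on B must use the letter E.
E# and F are enharmonically the same pitch, but only E# uses the letter E, so it is the correct spelling here.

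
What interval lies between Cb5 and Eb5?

Counting letters C–D–E gives a third.
Cb→Eb = 4 semitones, exactly the major third.

major third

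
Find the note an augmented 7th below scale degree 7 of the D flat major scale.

Scale degree 7 of Db major is C.
An augmented seventh (12 semitones) below C lands on the letter D, giving Dbb.

Dbb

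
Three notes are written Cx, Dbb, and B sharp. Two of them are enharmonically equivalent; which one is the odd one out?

C##

In 12-tone equal temperament, enharmonic equivalents share a pitch class. C## is pitch class 2; Dbb is pitch class 0; B# is pitch class 0.
Dbb and B# share pitch class 0, while C## is pitch class 2.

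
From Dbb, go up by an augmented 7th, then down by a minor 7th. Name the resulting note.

D

An augmented seventh up from Dbb is C (letter C, 12 semitones up).
A minor seventh down from C is D (letter D, 10 semitones down).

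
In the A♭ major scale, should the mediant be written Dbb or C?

C

Each scale degree takes a distinct letter name. Degree 3 of a scale on A must use the letter C.
C and Dbb are enharmonically the same pitch, but only C uses the letter C, so it is the correct spelling here.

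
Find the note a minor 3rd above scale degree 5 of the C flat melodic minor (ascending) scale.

Bbb

Scale degree 5 of Cb melodic minor (ascending) is Gb.
A minor third (3 semitones) above Gb lands on the letter B, giving Bbb.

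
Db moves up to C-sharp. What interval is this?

augmented seventh

The letter names run D→C, a span of 6 letter steps, so the interval is some kind of seventh.
Db to C# is 12 semitones. A major seventh is 11, so 12 makes it augmented.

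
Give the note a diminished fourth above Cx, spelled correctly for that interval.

F#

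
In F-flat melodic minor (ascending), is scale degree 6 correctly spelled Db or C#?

Each scale degree takes a distinct letter name. Degree 6 of a scale on F must use the letter D.
Db and C# are enharmonically the same pitch, but only Db uses the letter D, so it is the correct spelling here.

Db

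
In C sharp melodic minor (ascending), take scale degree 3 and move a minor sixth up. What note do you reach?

Scale degree 3 of C# melodic minor (ascending) is E.
A minor sixth (8 semitones) above E lands on the letter C, giving C.

C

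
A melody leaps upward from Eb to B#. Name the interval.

The letter names run E→B, a span of 4 letter steps, so the interval is some kind of fifth.
Eb to B# is 9 semitones. A perfect fifth is 7, so 9 makes it doubly augmented.

doubly augmented fifth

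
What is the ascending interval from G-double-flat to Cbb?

perfect fourth

The letter names run G→C, a span of 3 letter steps, so the interval is some kind of fourth.
Gbb to Cbb is 5 semitones. A perfect fourth is 5, so 5 makes it perfect.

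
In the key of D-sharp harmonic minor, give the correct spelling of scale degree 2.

E#

The D# harmonic minor scale runs D# E# F# G# A# B C##.
Degree 2 is E#.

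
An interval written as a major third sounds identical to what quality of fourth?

diminished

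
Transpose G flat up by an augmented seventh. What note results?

F#

G up a major seventh is F#, so the target letter is F.
From Gb, an augmented seventh is 12 semitones up: F#.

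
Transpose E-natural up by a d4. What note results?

Ab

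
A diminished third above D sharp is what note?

D up a major third is F#, so the target letter is F.
From D#, a diminished third is 2 semitones up: F.

F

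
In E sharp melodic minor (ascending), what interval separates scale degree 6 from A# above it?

minor sixth

Scale degree 6 of E# melodic minor (ascending) is C##.
C## up to A#: letters C→A make it a sixth; 8 semitones makes it minor.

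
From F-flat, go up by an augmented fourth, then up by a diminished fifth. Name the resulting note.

Fb

An augmented fourth up from Fb is Bb (letter B, 6 semitones up).
A diminished fifth up from Bb is Fb (letter F, 6 semitones up).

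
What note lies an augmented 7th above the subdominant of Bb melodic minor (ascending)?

D#

The subdominant of Bb melodic minor (ascending) is Eb.
An augmented seventh (12 semitones) above Eb lands on the letter D, giving D#.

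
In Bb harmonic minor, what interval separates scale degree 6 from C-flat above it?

perfect fourth

Scale degree 6 of Bb harmonic minor is Gb.
Gb up to Cb: letters G→C make it a fourth; 5 semitones makes it perfect.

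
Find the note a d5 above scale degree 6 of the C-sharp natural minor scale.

Scale degree 6 of C# natural minor is A.
A diminished fifth (6 semitones) above A lands on the letter E, giving Eb.

Eb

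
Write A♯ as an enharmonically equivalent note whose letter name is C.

A# is pitch class 10. The letter C alone is pitch class 0.
To reach pitch class 10 from C requires an offset of -2 semitones, i.e. double flat: Cbb.

Cbb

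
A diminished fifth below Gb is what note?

A fifth below G lands on the letter C.
A diminished fifth spans 6 semitones, so Gb moves to pitch class 0. On the letter C that is C.

C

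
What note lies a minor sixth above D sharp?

A sixth above D lands on the letter B.
A minor sixth spans 8 semitones, so D# moves to pitch class 11. On the letter B that is B.

B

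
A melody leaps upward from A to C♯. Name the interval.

The letter names run A→C, a span of 2 letter steps, so the interval is some kind of third.
A to C# is 4 semitones. A major third is 4, so 4 makes it major.

major third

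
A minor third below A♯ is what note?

A down a major third is F, so the target letter is F.
From A#, a minor third is 3 semitones down: F##.

F##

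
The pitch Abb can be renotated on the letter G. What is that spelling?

Abb is pitch class 7. The letter G alone is pitch class 7.
Pitch class 7 on G needs no accidental: G.

G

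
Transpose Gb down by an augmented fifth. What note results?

G down a perfect fifth is C, so the target letter is C.
From Gb, an augmented fifth is 8 semitones down: Cbb.

Cbb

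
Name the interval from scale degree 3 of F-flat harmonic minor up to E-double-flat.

Scale degree 3 of Fb harmonic minor is Abb.
Abb up to Ebb: letters A→E make it a fifth; 7 semitones makes it perfect.

perfect fifth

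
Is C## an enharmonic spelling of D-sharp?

No

Two spellings are enharmonically equivalent only if they share a pitch class.
Here C## → 2, D# → 3; 2 ≠ 3, so they are not.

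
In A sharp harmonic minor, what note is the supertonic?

Degree 2 takes the letter 1 step above A, which is B.
In harmonic minor, degree 2 sits 2 semitones above the tonic. A# + 2 semitones is pitch class 0, spelled on B as B#.

B#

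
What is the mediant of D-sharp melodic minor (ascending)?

F#

Degree 3 takes the letter 2 steps above D, which is F.
In melodic minor (ascending), degree 3 sits 3 semitones above the tonic. D# + 3 semitones is pitch class 6, spelled on F as F#.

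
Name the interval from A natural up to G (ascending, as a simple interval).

minor seventh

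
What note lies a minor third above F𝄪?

A#

F up a major third is A, so the target letter is A.
From F##, a minor third is 3 semitones up: A#.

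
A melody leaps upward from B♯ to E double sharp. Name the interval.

The letter names run B→E, a span of 3 letter steps, so the interval is some kind of fourth.
B# to E## is 6 semitones. A perfect fourth is 5, so 6 makes it augmented.

augmented fourth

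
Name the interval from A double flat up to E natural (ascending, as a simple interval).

The letter names run A→E, a span of 4 letter steps, so the interval is some kind of fifth.
Abb to E is 9 semitones. A perfect fifth is 7, so 9 makes it doubly augmented.

doubly augmented fifth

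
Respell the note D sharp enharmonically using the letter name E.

Eb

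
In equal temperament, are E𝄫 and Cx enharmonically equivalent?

Yes

Ebb is pitch class 2; C## is pitch class 2.
All spellings map to pitch class 2, so they are enharmonically equivalent.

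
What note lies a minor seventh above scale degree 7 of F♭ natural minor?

Dbb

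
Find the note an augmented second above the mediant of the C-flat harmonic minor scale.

The mediant of Cb harmonic minor is Ebb.
An augmented second (3 semitones) above Ebb lands on the letter F, giving F.

F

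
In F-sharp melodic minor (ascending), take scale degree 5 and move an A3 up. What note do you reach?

E##

Scale degree 5 of F# melodic minor (ascending) is C#.
An augmented third (5 semitones) above C# lands on the letter E, giving E##.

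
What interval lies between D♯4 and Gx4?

augmented fourth

Counting letters D–E–F–G gives a fourth.
D#→G## = 6 semitones, 1 wider than the perfect fourth (5), so augmented.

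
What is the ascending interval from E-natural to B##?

doubly augmented fifth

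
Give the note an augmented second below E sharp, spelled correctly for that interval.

E down a major second is D, so the target letter is D.
From E#, an augmented second is 3 semitones down: D.

D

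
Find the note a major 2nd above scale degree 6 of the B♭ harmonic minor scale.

Ab

Scale degree 6 of Bb harmonic minor is Gb.
A major second (2 semitones) above Gb lands on the letter A, giving Ab.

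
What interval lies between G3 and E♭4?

minor sixth

The letter names run G→E, a span of 5 letter steps, so the interval is some kind of sixth.
G to Eb is 8 semitones. A major sixth is 9, so 8 makes it minor.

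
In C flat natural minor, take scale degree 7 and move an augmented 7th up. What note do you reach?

A

Scale degree 7 of Cb natural minor is Bbb.
An augmented seventh (12 semitones) above Bbb lands on the letter A, giving A.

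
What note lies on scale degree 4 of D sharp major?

The D# major scale runs D# E# F## G# A# B# C##.
Degree 4 is G#.

G#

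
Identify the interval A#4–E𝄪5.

The letter names run A→E, a span of 4 letter steps, so the interval is some kind of fifth.
A# to E## is 8 semitones. A perfect fifth is 7, so 8 makes it augmented.

augmented fifth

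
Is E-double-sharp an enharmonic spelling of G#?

No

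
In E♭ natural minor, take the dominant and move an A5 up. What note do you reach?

F#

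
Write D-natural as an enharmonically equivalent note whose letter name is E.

Ebb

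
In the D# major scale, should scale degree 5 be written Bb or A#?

A#

Each scale degree takes a distinct letter name. Degree 5 of a scale on D must use the letter A.
A# and Bb are enharmonically the same pitch, but only A# uses the letter A, so it is the correct spelling here.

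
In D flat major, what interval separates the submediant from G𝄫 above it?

diminished sixth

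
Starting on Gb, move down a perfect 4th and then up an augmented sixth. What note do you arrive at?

A perfect fourth down from Gb is Db (letter D, 5 semitones down).
An augmented sixth up from Db is B (letter B, 10 semitones up).

B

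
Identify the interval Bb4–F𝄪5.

Counting letters B–C–D–E–F gives a fifth.
Bb→F## = 9 semitones, 2 wider than the perfect fifth (7), so doubly augmented.

doubly augmented fifth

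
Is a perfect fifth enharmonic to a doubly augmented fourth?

Yes

A perfect fifth spans 7 semitones; a doubly augmented fourth spans 7.
They are enharmonically equivalent.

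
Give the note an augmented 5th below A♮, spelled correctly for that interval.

A fifth below A lands on the letter D.
An augmented fifth spans 8 semitones, so A moves to pitch class 1. On the letter D that is Db.

Db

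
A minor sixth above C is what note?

Ab

A sixth above C lands on the letter A.
A minor sixth spans 8 semitones, so C moves to pitch class 8. On the letter A that is Ab.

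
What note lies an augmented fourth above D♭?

G

A fourth above D lands on the letter G.
An augmented fourth spans 6 semitones, so Db moves to pitch class 7. On the letter G that is G.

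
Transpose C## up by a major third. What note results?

E##

C up a major third is E, so the target letter is E.
From C##, a major third is 4 semitones up: E##.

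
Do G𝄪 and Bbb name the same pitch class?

G## is pitch class 9; Bbb is pitch class 9.
All spellings map to pitch class 9, so they are enharmonically equivalent.

Yes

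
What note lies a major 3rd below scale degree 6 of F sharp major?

Scale degree 6 of F# major is D#.
A major third (4 semitones) below D# lands on the letter B, giving B.

B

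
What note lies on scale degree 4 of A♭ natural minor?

Degree 4 takes the letter 3 steps above A, which is D.
In natural minor, degree 4 sits 5 semitones above the tonic. Ab + 5 semitones is pitch class 1, spelled on D as Db.

Db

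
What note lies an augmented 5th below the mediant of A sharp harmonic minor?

F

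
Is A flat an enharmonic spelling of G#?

Ab = pitch class 8 and G# = pitch class 8 — the same pitch class, so they are enharmonic equivalents.

Yes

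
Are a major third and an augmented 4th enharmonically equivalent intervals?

No

A major third spans 4 semitones; an augmented fourth spans 6.
The spans differ, so they are not enharmonic equivalents.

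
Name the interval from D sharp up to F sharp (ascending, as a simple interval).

minor third

The letter names run D→F, a span of 2 letter steps, so the interval is some kind of third.
D# to F# is 3 semitones. A major third is 4, so 3 makes it minor.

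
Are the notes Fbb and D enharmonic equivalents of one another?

Fbb is pitch class 3; D is pitch class 2.
The pitch classes differ (3 vs. 2), so they are not enharmonic equivalents.

No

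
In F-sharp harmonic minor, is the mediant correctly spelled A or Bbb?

A

Each scale degree takes a distinct letter name. Degree 3 of a scale on F must use the letter A.
A and Bbb are enharmonically the same pitch, but only A uses the letter A, so it is the correct spelling here.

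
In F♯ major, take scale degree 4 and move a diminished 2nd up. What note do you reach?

Cb

Scale degree 4 of F# major is B.
A diminished second (0 semitones) above B lands on the letter C, giving Cb.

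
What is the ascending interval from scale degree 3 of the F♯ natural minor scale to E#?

Scale degree 3 of F# natural minor is A.
A up to E#: letters A→E make it a fifth; 8 semitones makes it augmented.

augmented fifth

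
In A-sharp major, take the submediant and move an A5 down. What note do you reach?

The submediant of A# major is F##.
An augmented fifth (8 semitones) below F## lands on the letter B, giving B.

B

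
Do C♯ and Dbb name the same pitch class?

No

C# is pitch class 1; Dbb is pitch class 0.
The pitch classes differ (1 vs. 0), so they are not enharmonic equivalents.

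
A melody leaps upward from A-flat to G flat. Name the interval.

minor seventh

Counting letters A–B–C–D–E–F–G gives a seventh.
Ab→Gb = 10 semitones, 1 narrower than the major seventh (11), so minor.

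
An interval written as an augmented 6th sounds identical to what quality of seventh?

An augmented sixth spans 10 semitones.
A seventh spanning 10 semitones is minor (the major seventh is 11).

minor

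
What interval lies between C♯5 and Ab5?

diminished sixth

Counting letters C–D–E–F–G–A gives a sixth.
C#→Ab = 7 semitones, 2 narrower than the major sixth (9), so diminished.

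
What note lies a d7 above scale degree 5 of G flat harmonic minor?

Scale degree 5 of Gb harmonic minor is Db.
A diminished seventh (9 semitones) above Db lands on the letter C, giving Cbb.

Cbb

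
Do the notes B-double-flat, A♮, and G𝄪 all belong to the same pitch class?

Bbb is pitch class 9; A is pitch class 9; G## is pitch class 9.
All spellings map to pitch class 9, so they are enharmonically equivalent.

Yes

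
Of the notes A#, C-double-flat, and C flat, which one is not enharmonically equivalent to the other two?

Cb

In 12-tone equal temperament, enharmonic equivalents share a pitch class. A# is pitch class 10; Cbb is pitch class 10; Cb is pitch class 11.
A# and Cbb share pitch class 10, while Cb is pitch class 11.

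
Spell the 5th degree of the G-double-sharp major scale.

D##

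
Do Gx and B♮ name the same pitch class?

Two spellings are enharmonically equivalent only if they share a pitch class.
Here G## → 9, B → 11; 9 ≠ 11, so they are not.

No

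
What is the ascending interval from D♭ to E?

augmented second

Counting letters D–E gives a second.
Db→E = 3 semitones, 1 wider than the major second (2), so augmented.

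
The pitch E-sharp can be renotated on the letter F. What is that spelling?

F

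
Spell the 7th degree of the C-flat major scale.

Degree 7 takes the letter 6 steps above C, which is B.
In major, degree 7 sits 11 semitones above the tonic. Cb + 11 semitones is pitch class 10, spelled on B as Bb.

Bb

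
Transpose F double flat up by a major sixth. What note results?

Dbb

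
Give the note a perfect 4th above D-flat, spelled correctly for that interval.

Gb

D up a perfect fourth is G, so the target letter is G.
From Db, a perfect fourth is 5 semitones up: Gb.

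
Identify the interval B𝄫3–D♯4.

doubly augmented third

The letter names run B→D, a span of 2 letter steps, so the interval is some kind of third.
Bbb to D# is 6 semitones. A major third is 4, so 6 makes it doubly augmented.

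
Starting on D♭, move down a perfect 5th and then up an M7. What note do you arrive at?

F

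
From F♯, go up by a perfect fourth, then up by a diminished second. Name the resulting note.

Cb

A perfect fourth up from F# is B (letter B, 5 semitones up).
A diminished second up from B is Cb (letter C, 0 semitones up).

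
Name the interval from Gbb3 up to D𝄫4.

perfect fifth

Counting letters G–A–B–C–D gives a fifth.
Gbb→Dbb = 7 semitones, exactly the perfect fifth.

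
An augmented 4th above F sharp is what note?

A fourth above F lands on the letter B.
An augmented fourth spans 6 semitones, so F# moves to pitch class 0. On the letter B that is B#.

B#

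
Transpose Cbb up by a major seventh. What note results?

C up a major seventh is B, so the target letter is B.
From Cbb, a major seventh is 11 semitones up: Bbb.

Bbb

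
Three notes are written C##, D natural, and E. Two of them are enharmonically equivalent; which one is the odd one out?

E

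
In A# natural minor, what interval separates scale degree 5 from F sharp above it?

minor second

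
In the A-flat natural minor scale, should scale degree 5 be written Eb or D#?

Each scale degree takes a distinct letter name. Degree 5 of a scale on A must use the letter E.
Eb and D# are enharmonically the same pitch, but only Eb uses the letter E, so it is the correct spelling here.

Eb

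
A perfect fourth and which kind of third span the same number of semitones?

A perfect fourth spans 5 semitones.
A third spanning 5 semitones is augmented (the major third is 4).

augmented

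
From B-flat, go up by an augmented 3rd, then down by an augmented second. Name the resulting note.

An augmented third up from Bb is D# (letter D, 5 semitones up).
An augmented second down from D# is C (letter C, 3 semitones down).

C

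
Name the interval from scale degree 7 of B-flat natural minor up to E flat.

Scale degree 7 of Bb natural minor is Ab.
Ab up to Eb: letters A→E make it a fifth; 7 semitones makes it perfect.

perfect fifth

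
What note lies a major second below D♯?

A second below D lands on the letter C.
A major second spans 2 semitones, so D# moves to pitch class 1. On the letter C that is C#.

C#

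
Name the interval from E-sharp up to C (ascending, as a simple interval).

Counting letters E–F–G–A–B–C gives a sixth.
E#→C = 7 semitones, 2 narrower than the major sixth (9), so diminished.

diminished sixth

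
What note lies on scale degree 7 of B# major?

A##

Degree 7 takes the letter 6 steps above B, which is A.
In major, degree 7 sits 11 semitones above the tonic. B# + 11 semitones is pitch class 11, spelled on A as A##.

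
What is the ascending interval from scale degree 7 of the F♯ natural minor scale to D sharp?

major seventh

Scale degree 7 of F# natural minor is E.
E up to D#: letters E→D make it a seventh; 11 semitones makes it major.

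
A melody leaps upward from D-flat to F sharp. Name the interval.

augmented third

The letter names run D→F, a span of 2 letter steps, so the interval is some kind of third.
Db to F# is 5 semitones. A major third is 4, so 5 makes it augmented.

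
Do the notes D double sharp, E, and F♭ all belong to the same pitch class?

D## = pitch class 4 and E = pitch class 4 and Fb = pitch class 4 — the same pitch class, so they are enharmonic equivalents.

Yes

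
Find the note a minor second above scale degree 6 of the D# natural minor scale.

C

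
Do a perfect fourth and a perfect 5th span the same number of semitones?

No

A perfect fourth spans 5 semitones; a perfect fifth spans 7.
The spans differ, so they are not enharmonic equivalents.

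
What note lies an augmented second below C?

A second below C lands on the letter B.
An augmented second spans 3 semitones, so C moves to pitch class 9. On the letter B that is Bbb.

Bbb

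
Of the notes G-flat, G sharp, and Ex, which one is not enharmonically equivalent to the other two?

In 12-tone equal temperament, enharmonic equivalents share a pitch class. Gb is pitch class 6; G# is pitch class 8; E## is pitch class 6.
Gb and E## share pitch class 6, while G# is pitch class 8.

G#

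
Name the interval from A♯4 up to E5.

diminished fifth

Counting letters A–B–C–D–E gives a fifth.
A#→E = 6 semitones, 1 narrower than the perfect fifth (7), so diminished.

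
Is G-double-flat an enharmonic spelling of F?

Yes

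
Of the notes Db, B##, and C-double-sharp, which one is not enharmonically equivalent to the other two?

C##

In 12-tone equal temperament, enharmonic equivalents share a pitch class. Db is pitch class 1; B## is pitch class 1; C## is pitch class 2.
Db and B## share pitch class 1, while C## is pitch class 2.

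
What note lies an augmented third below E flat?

Cbb

E down a major third is C, so the target letter is C.
From Eb, an augmented third is 5 semitones down: Cbb.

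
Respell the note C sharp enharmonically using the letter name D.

Plain D sits 1 semitone above C#, so on the letter D the same pitch needs a flat: Db.

Db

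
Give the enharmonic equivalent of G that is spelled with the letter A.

Abb

Plain A sits 2 semitones above G, so on the letter A the same pitch needs a double flat: Abb.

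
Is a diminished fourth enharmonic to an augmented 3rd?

A diminished fourth spans 4 semitones; an augmented third spans 5.
The spans differ, so they are not enharmonic equivalents.

No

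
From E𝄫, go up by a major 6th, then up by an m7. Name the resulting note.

A major sixth up from Ebb is Cb (letter C, 9 semitones up).
A minor seventh up from Cb is Bbb (letter B, 10 semitones up).

Bbb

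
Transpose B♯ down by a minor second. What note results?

A##

B down a major second is A, so the target letter is A.
From B#, a minor second is 1 semitone down: A##.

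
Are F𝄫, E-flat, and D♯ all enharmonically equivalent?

Yes

Fbb is pitch class 3; Eb is pitch class 3; D# is pitch class 3.
All spellings map to pitch class 3, so they are enharmonically equivalent.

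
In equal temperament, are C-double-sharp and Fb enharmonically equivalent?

C## is pitch class 2; Fb is pitch class 4.
The pitch classes differ (2 vs. 4), so they are not enharmonic equivalents.

No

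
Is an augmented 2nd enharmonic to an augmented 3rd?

No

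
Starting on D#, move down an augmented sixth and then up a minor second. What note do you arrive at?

Gb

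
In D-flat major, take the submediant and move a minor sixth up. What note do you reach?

The submediant of Db major is Bb.
A minor sixth (8 semitones) above Bb lands on the letter G, giving Gb.

Gb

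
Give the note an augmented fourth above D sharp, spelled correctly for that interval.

G##

A fourth above D lands on the letter G.
An augmented fourth spans 6 semitones, so D# moves to pitch class 9. On the letter G that is G##.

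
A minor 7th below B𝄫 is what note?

Cb

B down a major seventh is C, so the target letter is C.
From Bbb, a minor seventh is 10 semitones down: Cb.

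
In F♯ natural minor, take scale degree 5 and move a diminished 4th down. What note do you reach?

G##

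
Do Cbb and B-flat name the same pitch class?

Cbb = pitch class 10 and Bb = pitch class 10 — the same pitch class, so they are enharmonic equivalents.

Yes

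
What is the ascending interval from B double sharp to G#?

diminished sixth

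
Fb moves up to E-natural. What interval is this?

The letter names run F→E, a span of 6 letter steps, so the interval is some kind of seventh.
Fb to E is 12 semitones. A major seventh is 11, so 12 makes it augmented.

augmented seventh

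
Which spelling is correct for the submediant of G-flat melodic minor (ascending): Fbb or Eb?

Eb

Each scale degree takes a distinct letter name. Degree 6 of a scale on G must use the letter E.
Eb and Fbb are enharmonically the same pitch, but only Eb uses the letter E, so it is the correct spelling here.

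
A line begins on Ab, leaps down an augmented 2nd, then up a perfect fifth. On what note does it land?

Dbb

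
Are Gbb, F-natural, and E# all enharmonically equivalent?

Gbb is pitch class 5; F is pitch class 5; E# is pitch class 5.
All spellings map to pitch class 5, so they are enharmonically equivalent.

Yes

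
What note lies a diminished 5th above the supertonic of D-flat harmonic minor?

The supertonic of Db harmonic minor is Eb.
A diminished fifth (6 semitones) above Eb lands on the letter B, giving Bbb.

Bbb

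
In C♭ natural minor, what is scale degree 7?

The Cb natural minor scale runs Cb Db Ebb Fb Gb Abb Bbb.
Degree 7 is Bbb.

Bbb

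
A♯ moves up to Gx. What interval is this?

Counting letters A–B–C–D–E–F–G gives a seventh.
A#→G## = 11 semitones, exactly the major seventh.

major seventh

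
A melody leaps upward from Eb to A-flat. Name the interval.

perfect fourth

The letter names run E→A, a span of 3 letter steps, so the interval is some kind of fourth.
Eb to Ab is 5 semitones. A perfect fourth is 5, so 5 makes it perfect.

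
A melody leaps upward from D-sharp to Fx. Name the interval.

major third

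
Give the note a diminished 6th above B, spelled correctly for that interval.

Gb

A sixth above B lands on the letter G.
A diminished sixth spans 7 semitones, so B moves to pitch class 6. On the letter G that is Gb.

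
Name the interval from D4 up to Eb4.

minor second

The letter names run D→E, a span of 1 letter step, so the interval is some kind of second.
D to Eb is 1 semitone. A major second is 2, so 1 makes it minor.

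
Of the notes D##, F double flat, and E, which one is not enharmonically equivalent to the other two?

Fbb

In 12-tone equal temperament, enharmonic equivalents share a pitch class. D## is pitch class 4; Fbb is pitch class 3; E is pitch class 4.
D## and E share pitch class 4, while Fbb is pitch class 3.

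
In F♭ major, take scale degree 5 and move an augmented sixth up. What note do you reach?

A

Scale degree 5 of Fb major is Cb.
An augmented sixth (10 semitones) above Cb lands on the letter A, giving A.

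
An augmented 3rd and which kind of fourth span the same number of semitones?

An augmented third spans 5 semitones.
A fourth spanning 5 semitones is perfect (the perfect fourth is 5).

perfect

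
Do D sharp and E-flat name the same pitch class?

Yes

D# is pitch class 3; Eb is pitch class 3.
All spellings map to pitch class 3, so they are enharmonically equivalent.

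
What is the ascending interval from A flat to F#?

augmented sixth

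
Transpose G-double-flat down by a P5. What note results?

Cbb

A fifth below G lands on the letter C.
A perfect fifth spans 7 semitones, so Gbb moves to pitch class 10. On the letter C that is Cbb.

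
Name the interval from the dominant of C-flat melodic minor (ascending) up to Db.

perfect fifth

The dominant of Cb melodic minor (ascending) is Gb.
Gb up to Db: letters G→D make it a fifth; 7 semitones makes it perfect.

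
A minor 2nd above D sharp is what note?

E

D up a major second is E, so the target letter is E.
From D#, a minor second is 1 semitone up: E.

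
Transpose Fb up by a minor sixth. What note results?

Dbb

A sixth above F lands on the letter D.
A minor sixth spans 8 semitones, so Fb moves to pitch class 0. On the letter D that is Dbb.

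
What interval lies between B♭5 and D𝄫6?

Counting letters B–C–D gives a third.
Bb→Dbb = 2 semitones, 2 narrower than the major third (4), so diminished.

diminished third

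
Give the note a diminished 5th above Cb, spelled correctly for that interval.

Gbb

A fifth above C lands on the letter G.
A diminished fifth spans 6 semitones, so Cb moves to pitch class 5. On the letter G that is Gbb.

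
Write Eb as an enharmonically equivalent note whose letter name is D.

D#

Plain D sits 1 semitone below Eb, so on the letter D the same pitch needs a sharp: D#.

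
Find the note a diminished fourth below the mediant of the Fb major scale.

The mediant of Fb major is Ab.
A diminished fourth (4 semitones) below Ab lands on the letter E, giving E.

E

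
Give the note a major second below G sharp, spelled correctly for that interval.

F#

A second below G lands on the letter F.
A major second spans 2 semitones, so G# moves to pitch class 6. On the letter F that is F#.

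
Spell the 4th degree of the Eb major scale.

Ab

The Eb major scale runs Eb F G Ab Bb C D.
Degree 4 is Ab.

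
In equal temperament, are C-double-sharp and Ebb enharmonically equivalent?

Yes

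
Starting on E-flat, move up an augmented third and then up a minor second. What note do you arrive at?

A

An augmented third up from Eb is G# (letter G, 5 semitones up).
A minor second up from G# is A (letter A, 1 semitone up).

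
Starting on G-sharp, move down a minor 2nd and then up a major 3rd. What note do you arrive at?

A minor second down from G# is F## (letter F, 1 semitone down).
A major third up from F## is A## (letter A, 4 semitones up).

A##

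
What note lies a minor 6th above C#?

A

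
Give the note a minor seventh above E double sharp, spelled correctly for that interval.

E up a major seventh is D#, so the target letter is D.
From E##, a minor seventh is 10 semitones up: D##.

D##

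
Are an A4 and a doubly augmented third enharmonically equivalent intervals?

An augmented fourth spans 6 semitones; a doubly augmented third spans 6.
They are enharmonically equivalent.

Yes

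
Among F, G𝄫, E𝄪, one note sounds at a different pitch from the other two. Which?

In 12-tone equal temperament, enharmonic equivalents share a pitch class. F is pitch class 5; Gbb is pitch class 5; E## is pitch class 6.
F and Gbb share pitch class 5, while E## is pitch class 6.

E##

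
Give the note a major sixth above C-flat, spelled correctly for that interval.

C up a major sixth is A, so the target letter is A.
From Cb, a major sixth is 9 semitones up: Ab.

Ab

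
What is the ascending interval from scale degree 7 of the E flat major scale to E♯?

augmented second

Scale degree 7 of Eb major is D.
D up to E#: letters D→E make it a second; 3 semitones makes it augmented.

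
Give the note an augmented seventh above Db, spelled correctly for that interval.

D up a major seventh is C#, so the target letter is C.
From Db, an augmented seventh is 12 semitones up: C#.

C#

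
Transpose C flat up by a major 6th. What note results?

Ab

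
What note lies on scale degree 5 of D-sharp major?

Degree 5 takes the letter 4 steps above D, which is A.
In major, degree 5 sits 7 semitones above the tonic. D# + 7 semitones is pitch class 10, spelled on A as A#.

A#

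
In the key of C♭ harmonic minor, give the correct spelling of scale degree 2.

Db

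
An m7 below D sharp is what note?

E#

A seventh below D lands on the letter E.
A minor seventh spans 10 semitones, so D# moves to pitch class 5. On the letter E that is E#.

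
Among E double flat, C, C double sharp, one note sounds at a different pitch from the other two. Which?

In 12-tone equal temperament, enharmonic equivalents share a pitch class. Ebb is pitch class 2; C is pitch class 0; C## is pitch class 2.
Ebb and C## share pitch class 2, while C is pitch class 0.

C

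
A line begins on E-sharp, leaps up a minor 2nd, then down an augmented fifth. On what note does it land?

A minor second up from E# is F# (letter F, 1 semitone up).
An augmented fifth down from F# is Bb (letter B, 8 semitones down).

Bb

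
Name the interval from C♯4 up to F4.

diminished fourth

Counting letters C–D–E–F gives a fourth.
C#→F = 4 semitones, 1 narrower than the perfect fourth (5), so diminished.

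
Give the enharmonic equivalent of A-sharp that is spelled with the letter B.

Plain B sits 1 semitone above A#, so on the letter B the same pitch needs a flat: Bb.

Bb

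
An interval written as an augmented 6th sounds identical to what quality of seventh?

An augmented sixth spans 10 semitones.
A seventh spanning 10 semitones is minor (the major seventh is 11).

minor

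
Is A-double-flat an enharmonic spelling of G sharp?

Abb is pitch class 7; G# is pitch class 8.
The pitch classes differ (7 vs. 8), so they are not enharmonic equivalents.

No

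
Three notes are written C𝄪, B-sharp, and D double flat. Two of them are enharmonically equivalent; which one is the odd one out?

C##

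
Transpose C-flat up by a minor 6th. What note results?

C up a major sixth is A, so the target letter is A.
From Cb, a minor sixth is 8 semitones up: Abb.

Abb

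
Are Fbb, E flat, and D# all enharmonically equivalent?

Fbb = pitch class 3 and Eb = pitch class 3 and D# = pitch class 3 — the same pitch class, so they are enharmonic equivalents.

Yes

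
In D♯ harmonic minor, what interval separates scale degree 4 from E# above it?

Scale degree 4 of D# harmonic minor is G#.
G# up to E#: letters G→E make it a sixth; 9 semitones makes it major.

major sixth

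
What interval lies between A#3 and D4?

The letter names run A→D, a span of 3 letter steps, so the interval is some kind of fourth.
A# to D is 4 semitones. A perfect fourth is 5, so 4 makes it diminished.

diminished fourth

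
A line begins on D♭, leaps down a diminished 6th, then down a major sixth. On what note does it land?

A

A diminished sixth down from Db is F# (letter F, 7 semitones down).
A major sixth down from F# is A (letter A, 9 semitones down).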